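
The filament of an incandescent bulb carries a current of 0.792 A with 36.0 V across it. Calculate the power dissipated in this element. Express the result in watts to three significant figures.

28.5 W

Since both terminal voltage and current are stated, P = V I gives the power in one step.
P = 36.0 V × 0.7920 A = 28.51 W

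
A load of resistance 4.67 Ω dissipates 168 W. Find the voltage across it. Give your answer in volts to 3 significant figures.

28.0 V

Inverting the appropriate power form: V = √(P R).
V = √(168 × 4.67) = 28.01 V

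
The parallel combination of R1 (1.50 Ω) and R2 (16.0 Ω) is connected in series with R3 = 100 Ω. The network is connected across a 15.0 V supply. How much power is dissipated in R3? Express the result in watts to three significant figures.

Reduce the parallel combination to a single R_p; the circuit then becomes R_p in series with the remaining resistor.
R_p = (1.50×16.0)/(1.50+16.0) = 1.371 Ω
R_total = R_p + 100 = 1.371 + 100 = 101.4 Ω
I = V / R_total = 15.0 / 101.4 = 0.1480 A
R3 is the series element, so its power is I²R.
P_R3 = (0.1480)² × 100 = 2.190 W

2.19 W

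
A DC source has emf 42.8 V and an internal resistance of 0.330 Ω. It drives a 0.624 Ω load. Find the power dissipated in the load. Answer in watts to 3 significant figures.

Load and internal resistance form a series loop — compute the loop current, then the load power via I²R.
I = ε / (r + R) = 42.8 / (0.330 + 0.624) = 44.86 A
P_load = I² R = (44.86)² × 0.624 = 1256 W

1260 W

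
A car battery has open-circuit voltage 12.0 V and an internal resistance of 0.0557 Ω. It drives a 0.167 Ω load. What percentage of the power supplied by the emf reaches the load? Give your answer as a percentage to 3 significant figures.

75.0 %

The source delivers εI, of which I²R reaches the load and I²r is lost; since I is common, η = R/(R+r).
η = R / (R + r) = 0.167 / (0.167 + 0.0557) = 0.7499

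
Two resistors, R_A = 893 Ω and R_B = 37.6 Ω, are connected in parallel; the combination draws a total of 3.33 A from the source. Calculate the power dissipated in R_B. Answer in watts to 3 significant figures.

The branches share the same voltage, but only the total current is given — find V from the equivalent resistance first.
1/R_eq = 1/893 + 1/37.6 ⇒ R_eq = 36.08 Ω
V = I_total × R_eq = 3.330 × 36.08 = 120.1 V
P_R_B = V² / R_B = (120.1)² / 37.6 = 383.9 W

384 W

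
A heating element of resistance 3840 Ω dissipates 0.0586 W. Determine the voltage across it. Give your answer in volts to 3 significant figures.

Rearranging the power relation for the two known quantities gives V = √(P R).
V = √(0.0586 × 3840) = 15.00 V

15.0 V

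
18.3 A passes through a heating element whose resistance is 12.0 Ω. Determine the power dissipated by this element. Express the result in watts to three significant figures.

4020 W

Knowing I and R, the power is just I²R — no need to find V first.
P = (18.30 A)² × 12.0 Ω = 4019 W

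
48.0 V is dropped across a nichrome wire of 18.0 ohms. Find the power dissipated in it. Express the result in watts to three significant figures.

V and R are stated; P = V²/R avoids computing the current.
P = (48.0 V)² / 18.0 Ω = 128.0 W

128 W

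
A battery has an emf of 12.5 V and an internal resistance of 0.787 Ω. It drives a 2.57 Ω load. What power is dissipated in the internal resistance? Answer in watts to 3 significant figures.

The internal resistance carries the same current as the load; P_int = I²r.
I = ε / (r + R) = 12.5 / (0.787 + 2.57) = 3.724 A
P_int = I² r = (3.724)² × 0.787 = 10.91 W

10.9 W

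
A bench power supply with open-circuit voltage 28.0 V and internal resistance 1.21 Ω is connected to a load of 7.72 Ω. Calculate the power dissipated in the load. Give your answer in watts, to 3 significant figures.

75.9 W

Find the circuit current first, then P = I²R for the load (series elements share I).
I = ε / (r + R) = 28.0 / (1.21 + 7.72) = 3.135 A
P_load = I² R = (3.135)² × 7.72 = 75.90 W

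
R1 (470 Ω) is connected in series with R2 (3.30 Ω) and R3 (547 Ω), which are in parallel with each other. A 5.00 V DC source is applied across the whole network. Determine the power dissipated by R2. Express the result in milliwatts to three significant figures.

Replace R2 and R3 with their parallel equivalent so the circuit becomes R1 in series with R_p.
R_p = (3.30×547)/(3.30+547) = 3.280 Ω
R_total = 470 + 3.280 = 473.3 Ω
I = V / R_total = 5.00 / 473.3 = 0.01056 A
Voltage across the parallel pair: V_p = I × R_p = 0.01056 × 3.280 = 0.03465 V
R2 is across V_p, so use P = V²/R for that branch.
P_R2 = (0.03465)² / 3.30 = 0.0003639 W

0.364 mW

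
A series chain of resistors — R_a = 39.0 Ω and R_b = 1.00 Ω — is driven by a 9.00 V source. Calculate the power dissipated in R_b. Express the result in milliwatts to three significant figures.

Every series element carries the same I. Get I from the total resistance, then P = I² × R_b.
R_total = 39.0 + 1.00 = 40.00 Ω
I = V / R_total = 9.00 / 40.00 = 0.2250 A
P_R_b = I² × R_b = (0.2250)² × 1.00 = 0.05063 W

50.6 mW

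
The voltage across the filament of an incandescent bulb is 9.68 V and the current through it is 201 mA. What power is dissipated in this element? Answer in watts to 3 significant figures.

Both the voltage across and the current through the element are known, so P = V I applies directly.
P = 9.68 V × 0.2010 A = 1.946 W

1.95 W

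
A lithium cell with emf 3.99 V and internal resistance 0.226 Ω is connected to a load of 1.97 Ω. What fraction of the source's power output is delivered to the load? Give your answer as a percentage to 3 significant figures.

Efficiency is P_load / P_total. With a series r and R sharing the same I, P = I²R for each, so η = R/(R+r).
η = R / (R + r) = 1.97 / (1.97 + 0.226) = 0.8971

89.7 %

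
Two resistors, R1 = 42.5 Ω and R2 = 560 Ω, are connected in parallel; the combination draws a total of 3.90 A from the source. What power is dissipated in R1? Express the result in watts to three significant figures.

558 W

Only the total current is stated, so first find the parallel equivalent to get the voltage across the combination.
1/R_eq = 1/42.5 + 1/560 ⇒ R_eq = 39.50 Ω
V = I_total × R_eq = 3.900 × 39.50 = 154.1 V
P_R1 = V² / R1 = (154.1)² / 42.5 = 558.4 W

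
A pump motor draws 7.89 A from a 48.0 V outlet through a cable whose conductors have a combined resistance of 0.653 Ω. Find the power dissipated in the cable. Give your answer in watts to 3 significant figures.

40.7 W

Only the current and the line resistance are needed for the I²R loss.
The cable carries the full 7.89 A.
P_line = I² R_line = (7.890)² × 0.653 = 40.65 W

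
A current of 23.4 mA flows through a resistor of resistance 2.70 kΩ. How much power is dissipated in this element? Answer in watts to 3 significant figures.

1.48 W

Knowing I and R, the power is just I²R — no need to find V first.
P = (0.02340 A)² × 2700 Ω = 1.478 W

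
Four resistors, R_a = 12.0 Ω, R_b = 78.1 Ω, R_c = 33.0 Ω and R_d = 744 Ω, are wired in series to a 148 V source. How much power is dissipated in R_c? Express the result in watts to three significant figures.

Series elements share the same current, so find I first, then use P = I²R.
R_total = 12.0 + 78.1 + 33.0 + 744 = 867.1 Ω
I = V / R_total = 148 / 867.1 = 0.1707 A
P_R_c = I² × R_c = (0.1707)² × 33.0 = 0.9614 W

0.961 W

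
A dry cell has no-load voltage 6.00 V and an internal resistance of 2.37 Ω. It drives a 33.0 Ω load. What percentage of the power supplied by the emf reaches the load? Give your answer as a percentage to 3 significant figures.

93.3 %

η = P_load/(P_load+P_int) = I²R/(I²R+I²r) = R/(R+r) — the I² cancels for series elements.
η = R / (R + r) = 33.0 / (33.0 + 2.37) = 0.9330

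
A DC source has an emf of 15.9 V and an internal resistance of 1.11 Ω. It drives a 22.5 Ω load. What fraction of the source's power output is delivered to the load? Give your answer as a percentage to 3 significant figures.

Both r and R carry the same current, so the power split is just the resistance split: η = R/(R+r).
η = R / (R + r) = 22.5 / (22.5 + 1.11) = 0.9530

95.3 %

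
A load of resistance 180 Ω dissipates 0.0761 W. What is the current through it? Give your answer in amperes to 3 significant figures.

Inverting the appropriate power form: I = √(P / R).
I = √(0.0761 / 180) = 0.02056 A

0.0206 A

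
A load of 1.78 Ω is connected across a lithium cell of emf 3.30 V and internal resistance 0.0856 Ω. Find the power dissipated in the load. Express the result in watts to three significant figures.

5.57 W

The internal resistance and the load are in series, so the same I flows through both; get I from ε/(r+R), then I²R for the load.
I = ε / (r + R) = 3.30 / (0.0856 + 1.78) = 1.769 A
P_load = I² R = (1.769)² × 1.78 = 5.569 W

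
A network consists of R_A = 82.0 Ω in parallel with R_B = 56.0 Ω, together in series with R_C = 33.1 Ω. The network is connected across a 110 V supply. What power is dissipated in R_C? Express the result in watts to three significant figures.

90.9 W

Reduce the parallel combination to a single R_p; the circuit then becomes R_p in series with the remaining resistor.
R_p = (82.0×56.0)/(82.0+56.0) = 33.28 Ω
R_total = R_p + 33.1 = 33.28 + 33.1 = 66.38 Ω
I = V / R_total = 110 / 66.38 = 1.657 A
R_C is the series element, so its power is I²R.
P_R_C = (1.657)² × 33.1 = 90.91 W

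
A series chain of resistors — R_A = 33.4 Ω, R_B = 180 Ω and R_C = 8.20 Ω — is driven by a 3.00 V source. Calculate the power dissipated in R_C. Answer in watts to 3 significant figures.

Every series element carries the same I. Get I from the total resistance, then P = I² × R_C.
R_total = 33.4 + 180 + 8.20 = 221.6 Ω
I = V / R_total = 3.00 / 221.6 = 0.01354 A
P_R_C = I² × R_C = (0.01354)² × 8.20 = 0.001503 W

0.00150 W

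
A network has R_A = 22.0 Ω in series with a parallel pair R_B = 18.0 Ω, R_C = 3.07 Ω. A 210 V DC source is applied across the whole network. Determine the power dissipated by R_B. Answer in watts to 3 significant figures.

Replace R_B and R_C with their parallel equivalent so the circuit becomes R_A in series with R_p.
R_p = (18.0×3.07)/(18.0+3.07) = 2.623 Ω
R_total = 22.0 + 2.623 = 24.62 Ω
I = V / R_total = 210 / 24.62 = 8.529 A
Voltage across the parallel pair: V_p = I × R_p = 8.529 × 2.623 = 22.37 V
R_B is across V_p, so use P = V²/R for that branch.
P_R_B = (22.37)² / 18.0 = 27.80 W

27.8 W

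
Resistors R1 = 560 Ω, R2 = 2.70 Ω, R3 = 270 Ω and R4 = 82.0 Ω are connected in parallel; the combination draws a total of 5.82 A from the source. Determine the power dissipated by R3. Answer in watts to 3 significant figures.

0.833 W

Parallel branches share V, not I — compute V via R_eq, then use V²/R for the target branch.
1/R_eq = 1/560 + 1/2.70 + 1/270 + 1/82.0 ⇒ R_eq = 2.577 Ω
V = I_total × R_eq = 5.820 × 2.577 = 15.00 V
P_R3 = V² / R3 = (15.00)² / 270 = 0.8331 W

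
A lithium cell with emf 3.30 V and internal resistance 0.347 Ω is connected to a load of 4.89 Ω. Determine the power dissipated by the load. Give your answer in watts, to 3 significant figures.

1.94 W

The internal resistance and the load are in series, so the same I flows through both; get I from ε/(r+R), then I²R for the load.
I = ε / (r + R) = 3.30 / (0.347 + 4.89) = 0.6301 A
P_load = I² R = (0.6301)² × 4.89 = 1.942 W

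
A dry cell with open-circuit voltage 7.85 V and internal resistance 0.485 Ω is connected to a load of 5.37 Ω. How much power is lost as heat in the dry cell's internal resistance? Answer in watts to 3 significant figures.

0.872 W

The source's internal resistance is just another series element carrying I; its dissipation is I²r.
I = ε / (r + R) = 7.85 / (0.485 + 5.37) = 1.341 A
P_int = I² r = (1.341)² × 0.485 = 0.8718 W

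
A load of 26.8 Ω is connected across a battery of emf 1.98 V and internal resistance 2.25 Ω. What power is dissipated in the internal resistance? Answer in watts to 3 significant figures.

The internal resistance carries the same current as the load; P_int = I²r.
I = ε / (r + R) = 1.98 / (2.25 + 26.8) = 0.06816 A
P_int = I² r = (0.06816)² × 2.25 = 0.01045 W

0.0105 W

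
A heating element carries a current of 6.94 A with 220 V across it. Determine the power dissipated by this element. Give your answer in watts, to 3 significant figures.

Since both terminal voltage and current are stated, P = V I gives the power in one step.
P = 220 V × 6.940 A = 1527 W

1530 W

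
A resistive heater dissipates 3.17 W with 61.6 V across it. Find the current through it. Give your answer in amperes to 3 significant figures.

Inverting the appropriate power form: I = P / V.
I = 3.17 / 61.6 = 0.05146 A

0.0515 A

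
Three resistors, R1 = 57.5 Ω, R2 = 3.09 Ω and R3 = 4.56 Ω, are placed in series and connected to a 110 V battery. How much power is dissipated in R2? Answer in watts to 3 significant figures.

Since the resistors are in series they all carry the loop current I = V/R_total; the power in any one is I²R.
R_total = 57.5 + 3.09 + 4.56 = 65.15 Ω
I = V / R_total = 110 / 65.15 = 1.688 A
P_R2 = I² × R2 = (1.688)² × 3.09 = 8.809 W

8.81 W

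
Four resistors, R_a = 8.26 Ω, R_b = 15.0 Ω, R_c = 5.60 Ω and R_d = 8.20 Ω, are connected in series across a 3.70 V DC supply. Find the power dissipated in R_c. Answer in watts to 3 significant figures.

Every series element carries the same I. Get I from the total resistance, then P = I² × R_c.
R_total = 8.26 + 15.0 + 5.60 + 8.20 = 37.06 Ω
I = V / R_total = 3.70 / 37.06 = 0.09984 A
P_R_c = I² × R_c = (0.09984)² × 5.60 = 0.05582 W

0.0558 W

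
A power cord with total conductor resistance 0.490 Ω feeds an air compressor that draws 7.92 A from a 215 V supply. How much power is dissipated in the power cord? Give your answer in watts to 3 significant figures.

30.7 W

The power cord and load are in series, so the same current flows in both; the loss is I²R_line.
The power cord carries the full 7.92 A.
P_line = I² R_line = (7.920)² × 0.490 = 30.74 W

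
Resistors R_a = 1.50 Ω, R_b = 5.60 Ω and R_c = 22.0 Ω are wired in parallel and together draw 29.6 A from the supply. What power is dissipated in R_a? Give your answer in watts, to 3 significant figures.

The branches share the same voltage, but only the total current is given — find V from the equivalent resistance first.
1/R_eq = 1/1.50 + 1/5.60 + 1/22.0 ⇒ R_eq = 1.123 Ω
V = I_total × R_eq = 29.60 × 1.123 = 33.23 V
P_R_a = V² / R_a = (33.23)² / 1.50 = 736.3 W

736 W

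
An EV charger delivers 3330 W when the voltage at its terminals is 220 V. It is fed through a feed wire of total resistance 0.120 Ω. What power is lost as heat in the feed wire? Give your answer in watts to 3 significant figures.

27.5 W

Line loss is just I²R for the cable — we know both I and R_line directly.
I = P / V = 3330 / 220 = 15.14 A through the feed wire.
P_line = I² R_line = (15.14)² × 0.120 = 27.49 W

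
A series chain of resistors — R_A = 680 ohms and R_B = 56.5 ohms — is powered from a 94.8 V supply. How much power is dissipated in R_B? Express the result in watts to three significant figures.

Series elements share the same current, so find I first, then use P = I²R.
R_total = 680 + 56.5 = 736.5 Ω
I = V / R_total = 94.8 / 736.5 = 0.1287 A
P_R_B = I² × R_B = (0.1287)² × 56.5 = 0.9361 W

0.936 W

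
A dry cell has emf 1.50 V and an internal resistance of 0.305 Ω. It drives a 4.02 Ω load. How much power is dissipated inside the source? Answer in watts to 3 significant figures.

0.0367 W

Internal loss is I²r, with I set by the total series resistance r+R.
I = ε / (r + R) = 1.50 / (0.305 + 4.02) = 0.3468 A
P_int = I² r = (0.3468)² × 0.305 = 0.03669 W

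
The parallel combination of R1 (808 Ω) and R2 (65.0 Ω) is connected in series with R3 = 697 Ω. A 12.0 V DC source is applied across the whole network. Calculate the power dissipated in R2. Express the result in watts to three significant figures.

Reduce the parallel combination to a single R_p; the circuit then becomes R_p in series with the remaining resistor.
R_p = (808×65.0)/(808+65.0) = 60.16 Ω
R_total = R_p + 697 = 60.16 + 697 = 757.2 Ω
I = V / R_total = 12.0 / 757.2 = 0.01585 A
Voltage across the parallel pair: V_p = I × R_p = 0.01585 × 60.16 = 0.9535 V
Use P = V²/R for R2 with V = V_p.
P_R2 = (0.9535)² / 65.0 = 0.01399 W

0.0140 W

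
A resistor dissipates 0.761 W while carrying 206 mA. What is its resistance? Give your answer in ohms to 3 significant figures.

17.9 Ω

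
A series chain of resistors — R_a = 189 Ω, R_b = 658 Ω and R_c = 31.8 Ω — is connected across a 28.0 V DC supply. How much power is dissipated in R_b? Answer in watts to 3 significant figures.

In a series string the same current flows through every resistor — find that current, then P = I²R for the one we want.
R_total = 189 + 658 + 31.8 = 878.8 Ω
I = V / R_total = 28.0 / 878.8 = 0.03186 A
P_R_b = I² × R_b = (0.03186)² × 658 = 0.6680 W

0.668 W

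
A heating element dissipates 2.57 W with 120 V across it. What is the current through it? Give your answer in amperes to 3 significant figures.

Rearranging the power relation for the two known quantities gives I = P / V.
I = 2.57 / 120 = 0.02142 A

0.0214 A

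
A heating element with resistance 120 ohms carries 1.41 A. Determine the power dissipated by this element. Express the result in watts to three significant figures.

239 W

The current through and the resistance of the element are both given; use P = I²R.
P = (1.410 A)² × 120 Ω = 238.6 W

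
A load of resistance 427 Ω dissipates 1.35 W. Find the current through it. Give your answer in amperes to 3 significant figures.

Rearranging the power relation for the two known quantities gives I = √(P / R).
I = √(1.35 / 427) = 0.05623 A

0.0562 A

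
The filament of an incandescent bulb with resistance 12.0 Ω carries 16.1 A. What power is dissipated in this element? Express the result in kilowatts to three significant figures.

3.11 kW

The current through and the resistance of the element are both given; use P = I²R.
P = (16.10 A)² × 12.0 Ω = 3111 W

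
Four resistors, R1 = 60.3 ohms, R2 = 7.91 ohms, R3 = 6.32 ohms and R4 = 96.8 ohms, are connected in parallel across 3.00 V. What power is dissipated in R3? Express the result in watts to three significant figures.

1.42 W

R3 sits directly across the source, so P = V²/R with V = 3.00 V.
P_R3 = V² / R3 = (3.00)² / 6.32 Ω = 1.424 W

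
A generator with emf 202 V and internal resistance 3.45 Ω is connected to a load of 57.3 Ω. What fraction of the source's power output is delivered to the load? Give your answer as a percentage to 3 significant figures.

94.3 %

Efficiency is P_load / P_total. With a series r and R sharing the same I, P = I²R for each, so η = R/(R+r).
η = R / (R + r) = 57.3 / (57.3 + 3.45) = 0.9432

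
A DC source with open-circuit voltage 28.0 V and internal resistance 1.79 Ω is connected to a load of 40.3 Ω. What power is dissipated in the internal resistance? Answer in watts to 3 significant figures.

0.792 W

The source's internal resistance is just another series element carrying I; its dissipation is I²r.
I = ε / (r + R) = 28.0 / (1.79 + 40.3) = 0.6652 A
P_int = I² r = (0.6652)² × 1.79 = 0.7922 W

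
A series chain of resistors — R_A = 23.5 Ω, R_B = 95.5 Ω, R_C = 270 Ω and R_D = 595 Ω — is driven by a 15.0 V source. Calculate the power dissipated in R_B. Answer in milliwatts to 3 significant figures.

Every series element carries the same I. Get I from the total resistance, then P = I² × R_B.
R_total = 23.5 + 95.5 + 270 + 595 = 984.0 Ω
I = V / R_total = 15.0 / 984.0 = 0.01524 A
P_R_B = I² × R_B = (0.01524)² × 95.5 = 0.02219 W

22.2 mW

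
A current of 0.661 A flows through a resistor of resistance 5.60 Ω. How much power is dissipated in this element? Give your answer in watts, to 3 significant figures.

Current and resistance are given, so P = I²R is the direct form.
P = (0.6610 A)² × 5.60 Ω = 2.447 W

2.45 W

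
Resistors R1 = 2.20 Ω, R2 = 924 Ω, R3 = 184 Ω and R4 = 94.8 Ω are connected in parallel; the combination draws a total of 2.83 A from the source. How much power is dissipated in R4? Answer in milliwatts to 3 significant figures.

380 mW

The branches share the same voltage, but only the total current is given — find V from the equivalent resistance first.
1/R_eq = 1/2.20 + 1/924 + 1/184 + 1/94.8 ⇒ R_eq = 2.120 Ω
V = I_total × R_eq = 2.830 × 2.120 = 6.001 V
P_R4 = V² / R4 = (6.001)² / 94.8 = 0.3798 W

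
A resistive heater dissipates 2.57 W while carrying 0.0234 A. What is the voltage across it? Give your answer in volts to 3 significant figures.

Inverting the appropriate power form: V = P / I.
V = 2.57 / 0.02340 = 109.8 V

110 V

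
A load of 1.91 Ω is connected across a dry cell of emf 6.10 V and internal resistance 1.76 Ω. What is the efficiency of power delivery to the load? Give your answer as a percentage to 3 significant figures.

The source delivers εI, of which I²R reaches the load and I²r is lost; since I is common, η = R/(R+r).
η = R / (R + r) = 1.91 / (1.91 + 1.76) = 0.5204

52.0 %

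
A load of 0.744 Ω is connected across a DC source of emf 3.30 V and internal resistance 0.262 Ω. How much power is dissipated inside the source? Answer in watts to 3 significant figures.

2.82 W

The internal resistance carries the same current as the load; P_int = I²r.
I = ε / (r + R) = 3.30 / (0.262 + 0.744) = 3.280 A
P_int = I² r = (3.280)² × 0.262 = 2.819 W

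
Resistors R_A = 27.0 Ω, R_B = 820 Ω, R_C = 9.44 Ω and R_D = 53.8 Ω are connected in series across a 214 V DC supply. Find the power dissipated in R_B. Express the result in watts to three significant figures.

45.3 W

Since the resistors are in series they all carry the loop current I = V/R_total; the power in any one is I²R.
R_total = 27.0 + 820 + 9.44 + 53.8 = 910.2 Ω
I = V / R_total = 214 / 910.2 = 0.2351 A
P_R_B = I² × R_B = (0.2351)² × 820 = 45.32 W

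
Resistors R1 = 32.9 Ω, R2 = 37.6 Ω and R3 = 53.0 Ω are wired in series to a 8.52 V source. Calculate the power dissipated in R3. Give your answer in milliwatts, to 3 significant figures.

252 mW

Series elements share the same current, so find I first, then use P = I²R.
R_total = 32.9 + 37.6 + 53.0 = 123.5 Ω
I = V / R_total = 8.52 / 123.5 = 0.06899 A
P_R3 = I² × R3 = (0.06899)² × 53.0 = 0.2522 W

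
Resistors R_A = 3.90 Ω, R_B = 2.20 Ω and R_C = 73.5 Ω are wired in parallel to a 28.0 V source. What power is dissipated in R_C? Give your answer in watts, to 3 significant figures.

10.7 W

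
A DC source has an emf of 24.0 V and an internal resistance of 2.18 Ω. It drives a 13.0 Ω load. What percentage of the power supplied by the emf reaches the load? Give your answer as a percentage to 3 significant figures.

85.6 %

The source delivers εI, of which I²R reaches the load and I²r is lost; since I is common, η = R/(R+r).
η = R / (R + r) = 13.0 / (13.0 + 2.18) = 0.8564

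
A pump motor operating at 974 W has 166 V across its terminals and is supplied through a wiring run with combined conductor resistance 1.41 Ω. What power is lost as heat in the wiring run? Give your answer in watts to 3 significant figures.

48.5 W

Line loss is just I²R for the cable — we know both I and R_line directly.
I = P / V = 974 / 166 = 5.867 A through the wiring run.
P_line = I² R_line = (5.867)² × 1.41 = 48.54 W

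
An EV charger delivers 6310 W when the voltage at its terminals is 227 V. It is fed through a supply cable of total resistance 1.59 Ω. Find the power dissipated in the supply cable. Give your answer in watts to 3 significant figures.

1230 W

The supply cable is a series resistance carrying the load current; its dissipation is I²R_line.
I = P / V = 6310 / 227 = 27.80 A through the supply cable.
P_line = I² R_line = (27.80)² × 1.59 = 1229 W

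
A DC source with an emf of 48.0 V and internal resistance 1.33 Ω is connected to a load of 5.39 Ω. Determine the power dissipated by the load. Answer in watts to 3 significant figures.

Load and internal resistance form a series loop — compute the loop current, then the load power via I²R.
I = ε / (r + R) = 48.0 / (1.33 + 5.39) = 7.143 A
P_load = I² R = (7.143)² × 5.39 = 275.0 W

275 W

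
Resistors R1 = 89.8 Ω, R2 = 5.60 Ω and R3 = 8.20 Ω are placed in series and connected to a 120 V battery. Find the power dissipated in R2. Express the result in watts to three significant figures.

Series elements share the same current, so find I first, then use P = I²R.
R_total = 89.8 + 5.60 + 8.20 = 103.6 Ω
I = V / R_total = 120 / 103.6 = 1.158 A
P_R2 = I² × R2 = (1.158)² × 5.60 = 7.513 W

7.51 W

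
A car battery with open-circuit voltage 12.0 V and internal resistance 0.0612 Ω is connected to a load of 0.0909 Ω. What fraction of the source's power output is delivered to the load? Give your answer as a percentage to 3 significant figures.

59.8 %

η = P_load/(P_load+P_int) = I²R/(I²R+I²r) = R/(R+r) — the I² cancels for series elements.
η = R / (R + r) = 0.0909 / (0.0909 + 0.0612) = 0.5976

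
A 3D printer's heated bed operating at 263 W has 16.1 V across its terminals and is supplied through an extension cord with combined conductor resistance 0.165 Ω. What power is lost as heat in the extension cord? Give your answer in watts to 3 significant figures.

The extension cord is a series resistance carrying the load current; its dissipation is I²R_line.
I = P / V = 263 / 16.1 = 16.34 A through the extension cord.
P_line = I² R_line = (16.34)² × 0.165 = 44.03 W

44.0 W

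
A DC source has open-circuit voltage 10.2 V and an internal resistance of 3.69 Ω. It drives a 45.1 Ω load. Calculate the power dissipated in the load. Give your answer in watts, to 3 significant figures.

Find the circuit current first, then P = I²R for the load (series elements share I).
I = ε / (r + R) = 10.2 / (3.69 + 45.1) = 0.2091 A
P_load = I² R = (0.2091)² × 45.1 = 1.971 W

1.97 W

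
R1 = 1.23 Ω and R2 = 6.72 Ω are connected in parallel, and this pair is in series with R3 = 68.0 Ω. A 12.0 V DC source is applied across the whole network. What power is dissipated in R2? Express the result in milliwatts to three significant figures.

Collapse the R1‖R2 pair into one equivalent R_p; then R_p and R3 form a series string.
R_p = (1.23×6.72)/(1.23+6.72) = 1.040 Ω
R_total = R_p + 68.0 = 1.040 + 68.0 = 69.04 Ω
I = V / R_total = 12.0 / 69.04 = 0.1738 A
Voltage across the parallel pair: V_p = I × R_p = 0.1738 × 1.040 = 0.1807 V
R2 has V_p across it, so P = V_p²/R2.
P_R2 = (0.1807)² / 6.72 = 0.004860 W

4.86 mW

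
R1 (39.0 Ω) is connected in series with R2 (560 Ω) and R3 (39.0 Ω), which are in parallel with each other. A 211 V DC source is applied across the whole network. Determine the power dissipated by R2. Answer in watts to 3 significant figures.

Reduce the parallel pair to R_p first; the network is then a simple series string.
R_p = (560×39.0)/(560+39.0) = 36.46 Ω
R_total = 39.0 + 36.46 = 75.46 Ω
I = V / R_total = 211 / 75.46 = 2.796 A
Voltage across the parallel pair: V_p = I × R_p = 2.796 × 36.46 = 101.9 V
With V_p across R2, its power is V_p²/R2.
P_R2 = (101.9)² / 560 = 18.56 W

18.6 W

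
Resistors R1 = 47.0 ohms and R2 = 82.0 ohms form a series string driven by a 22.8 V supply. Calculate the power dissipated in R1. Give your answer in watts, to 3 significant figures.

1.47 W

In a series string the same current flows through every resistor — find that current, then P = I²R for the one we want.
R_total = 47.0 + 82.0 = 129.0 Ω
I = V / R_total = 22.8 / 129.0 = 0.1767 A
P_R1 = I² × R1 = (0.1767)² × 47.0 = 1.468 W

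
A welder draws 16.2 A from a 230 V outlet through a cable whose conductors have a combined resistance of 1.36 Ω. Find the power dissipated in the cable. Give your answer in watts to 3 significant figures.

357 W

Line loss is just I²R for the cable — we know both I and R_line directly.
The cable carries the full 16.2 A.
P_line = I² R_line = (16.20)² × 1.36 = 356.9 W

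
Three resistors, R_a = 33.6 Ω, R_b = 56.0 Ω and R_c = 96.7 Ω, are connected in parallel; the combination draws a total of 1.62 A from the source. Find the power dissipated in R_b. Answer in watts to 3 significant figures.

The branches share the same voltage, but only the total current is given — find V from the equivalent resistance first.
1/R_eq = 1/33.6 + 1/56.0 + 1/96.7 ⇒ R_eq = 17.25 Ω
V = I_total × R_eq = 1.620 × 17.25 = 27.95 V
P_R_b = V² / R_b = (27.95)² / 56.0 = 13.95 W

14.0 W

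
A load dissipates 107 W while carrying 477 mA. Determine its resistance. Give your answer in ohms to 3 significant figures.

470 Ω

Rearranging the power relation for the two known quantities gives R = P / I².
R = 107 / (0.4770)² = 470.3 Ω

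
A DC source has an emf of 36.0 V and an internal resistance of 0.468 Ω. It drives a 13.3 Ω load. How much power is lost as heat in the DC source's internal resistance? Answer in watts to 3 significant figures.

3.20 W

Internal loss is I²r, with I set by the total series resistance r+R.
I = ε / (r + R) = 36.0 / (0.468 + 13.3) = 2.615 A
P_int = I² r = (2.615)² × 0.468 = 3.200 W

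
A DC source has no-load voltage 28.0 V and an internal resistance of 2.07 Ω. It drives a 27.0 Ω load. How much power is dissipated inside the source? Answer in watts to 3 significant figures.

The source's internal resistance is just another series element carrying I; its dissipation is I²r.
I = ε / (r + R) = 28.0 / (2.07 + 27.0) = 0.9632 A
P_int = I² r = (0.9632)² × 2.07 = 1.920 W

1.92 W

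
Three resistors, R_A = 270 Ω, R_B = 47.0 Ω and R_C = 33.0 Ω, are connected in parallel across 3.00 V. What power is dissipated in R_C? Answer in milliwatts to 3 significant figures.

273 mW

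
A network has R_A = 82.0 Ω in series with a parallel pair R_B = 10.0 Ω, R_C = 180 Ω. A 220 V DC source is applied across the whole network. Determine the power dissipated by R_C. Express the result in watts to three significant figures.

Collapse R_B‖R_C to a single equivalent, reducing the network to two series elements.
R_p = (10.0×180)/(10.0+180) = 9.474 Ω
R_total = 82.0 + 9.474 = 91.47 Ω
I = V / R_total = 220 / 91.47 = 2.405 A
Voltage across the parallel pair: V_p = I × R_p = 2.405 × 9.474 = 22.78 V
With V_p across R_C, its power is V_p²/R_C.
P_R_C = (22.78)² / 180 = 2.884 W

2.88 W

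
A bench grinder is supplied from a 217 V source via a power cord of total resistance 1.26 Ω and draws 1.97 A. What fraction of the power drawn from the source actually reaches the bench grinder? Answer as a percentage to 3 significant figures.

The power cord carries the full 1.97 A.
P_line = I² R_line = (1.970)² × 1.26 = 4.890 W
P_source = V I = 217 × 1.970 = 427.5 W; P_load = 422.6 W
η = P_load / P_source = 422.6 / 427.5 = 0.9886

98.9 %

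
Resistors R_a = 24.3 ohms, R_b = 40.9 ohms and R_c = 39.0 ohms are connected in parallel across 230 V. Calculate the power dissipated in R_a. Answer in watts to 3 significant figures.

2180 W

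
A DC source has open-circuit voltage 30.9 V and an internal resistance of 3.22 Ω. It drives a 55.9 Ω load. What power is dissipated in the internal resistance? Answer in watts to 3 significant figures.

r is in series with the load, so it carries the full circuit current — the loss in it is I²r.
I = ε / (r + R) = 30.9 / (3.22 + 55.9) = 0.5227 A
P_int = I² r = (0.5227)² × 3.22 = 0.8796 W

0.880 W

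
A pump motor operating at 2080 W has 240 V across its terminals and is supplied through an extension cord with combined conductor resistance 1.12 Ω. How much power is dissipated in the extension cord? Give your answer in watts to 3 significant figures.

Line loss is just I²R for the cable — we know both I and R_line directly.
I = P / V = 2080 / 240 = 8.667 A through the extension cord.
P_line = I² R_line = (8.667)² × 1.12 = 84.12 W

84.1 W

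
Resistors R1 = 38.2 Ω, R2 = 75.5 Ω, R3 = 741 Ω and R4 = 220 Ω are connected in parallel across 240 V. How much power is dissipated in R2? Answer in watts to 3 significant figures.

763 W

Every branch has 240 V across it, so for R2 the power is simply V²/R.
P_R2 = V² / R2 = (240)² / 75.5 Ω = 762.9 W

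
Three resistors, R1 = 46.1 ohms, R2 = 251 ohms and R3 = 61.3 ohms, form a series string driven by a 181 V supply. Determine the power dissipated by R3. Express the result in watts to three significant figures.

In a series string the same current flows through every resistor — find that current, then P = I²R for the one we want.
R_total = 46.1 + 251 + 61.3 = 358.4 Ω
I = V / R_total = 181 / 358.4 = 0.5050 A
P_R3 = I² × R3 = (0.5050)² × 61.3 = 15.63 W

15.6 W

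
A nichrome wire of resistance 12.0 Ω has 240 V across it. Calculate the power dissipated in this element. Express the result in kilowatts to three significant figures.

V and R are stated; P = V²/R avoids computing the current.
P = (240 V)² / 12.0 Ω = 4800 W

4.80 kW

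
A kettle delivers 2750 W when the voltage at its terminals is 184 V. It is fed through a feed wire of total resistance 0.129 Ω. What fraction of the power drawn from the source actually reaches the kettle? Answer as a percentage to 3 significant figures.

99.0 %

I = P / V = 2750 / 184 = 14.95 A through the feed wire.
P_line = I² R_line = (14.95)² × 0.129 = 28.82 W
P_source = P_load + P_line = 2750 + 28.82 = 2779 W
η = P_load / P_source = 2750 / 2779 = 0.9896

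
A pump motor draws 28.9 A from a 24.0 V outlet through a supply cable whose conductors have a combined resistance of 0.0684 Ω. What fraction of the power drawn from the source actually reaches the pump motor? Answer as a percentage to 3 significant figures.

91.8 %

The supply cable carries the full 28.9 A.
P_line = I² R_line = (28.90)² × 0.0684 = 57.13 W
P_source = V I = 24.0 × 28.90 = 693.6 W; P_load = 636.5 W
η = P_load / P_source = 636.5 / 693.6 = 0.9176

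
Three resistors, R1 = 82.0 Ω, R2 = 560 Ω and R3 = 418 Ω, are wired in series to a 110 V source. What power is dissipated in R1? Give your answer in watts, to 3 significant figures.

Every series element carries the same I. Get I from the total resistance, then P = I² × R1.
R_total = 82.0 + 560 + 418 = 1060 Ω
I = V / R_total = 110 / 1060 = 0.1038 A
P_R1 = I² × R1 = (0.1038)² × 82.0 = 0.8831 W

0.883 W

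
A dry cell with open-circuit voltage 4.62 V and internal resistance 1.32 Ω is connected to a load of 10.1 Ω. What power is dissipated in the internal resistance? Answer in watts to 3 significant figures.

0.216 W

The source's internal resistance is just another series element carrying I; its dissipation is I²r.
I = ε / (r + R) = 4.62 / (1.32 + 10.1) = 0.4046 A
P_int = I² r = (0.4046)² × 1.32 = 0.2160 W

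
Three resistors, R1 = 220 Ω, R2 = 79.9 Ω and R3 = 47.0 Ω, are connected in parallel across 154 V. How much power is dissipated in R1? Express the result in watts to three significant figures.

R1 sits directly across the source, so P = V²/R with V = 154 V.
P_R1 = V² / R1 = (154)² / 220 Ω = 107.8 W

108 W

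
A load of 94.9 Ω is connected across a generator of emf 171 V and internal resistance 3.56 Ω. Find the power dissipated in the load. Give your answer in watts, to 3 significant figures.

286 W

With r and R in series, I = ε/(r+R); the load dissipates I²R.
I = ε / (r + R) = 171 / (3.56 + 94.9) = 1.737 A
P_load = I² R = (1.737)² × 94.9 = 286.2 W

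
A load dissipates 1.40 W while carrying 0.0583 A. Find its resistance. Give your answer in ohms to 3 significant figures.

412 Ω

Rearranging the power relation for the two known quantities gives R = P / I².
R = 1.40 / (0.05830)² = 411.9 Ω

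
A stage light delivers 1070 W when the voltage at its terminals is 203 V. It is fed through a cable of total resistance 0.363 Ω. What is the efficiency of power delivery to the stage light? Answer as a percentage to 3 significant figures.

99.1 %

I = P / V = 1070 / 203 = 5.271 A through the cable.
P_line = I² R_line = (5.271)² × 0.363 = 10.09 W
P_source = P_load + P_line = 1070 + 10.09 = 1080 W
η = P_load / P_source = 1070 / 1080 = 0.9907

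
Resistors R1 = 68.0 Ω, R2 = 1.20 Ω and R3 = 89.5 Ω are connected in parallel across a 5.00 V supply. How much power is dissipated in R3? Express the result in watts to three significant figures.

0.279 W

The supply voltage appears across each parallel branch — just use P = V²/R3.
P_R3 = V² / R3 = (5.00)² / 89.5 Ω = 0.2793 W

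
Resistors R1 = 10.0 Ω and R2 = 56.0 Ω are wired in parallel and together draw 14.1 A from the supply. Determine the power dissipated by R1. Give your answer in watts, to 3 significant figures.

1430 W

The branches share the same voltage, but only the total current is given — find V from the equivalent resistance first.
1/R_eq = 1/10.0 + 1/56.0 ⇒ R_eq = 8.485 Ω
V = I_total × R_eq = 14.10 × 8.485 = 119.6 V
P_R1 = V² / R1 = (119.6)² / 10.0 = 1431 W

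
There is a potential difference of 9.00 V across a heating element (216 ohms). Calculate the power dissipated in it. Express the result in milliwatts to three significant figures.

We know the drop across the element and its resistance — P = V²/R, one step.
P = (9.00 V)² / 216 Ω = 0.3750 W

375 mW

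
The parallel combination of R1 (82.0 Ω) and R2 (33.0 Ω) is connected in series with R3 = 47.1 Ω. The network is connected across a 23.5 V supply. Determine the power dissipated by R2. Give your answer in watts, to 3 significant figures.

1.86 W

Collapse the R1‖R2 pair into one equivalent R_p; then R_p and R3 form a series string.
R_p = (82.0×33.0)/(82.0+33.0) = 23.53 Ω
R_total = R_p + 47.1 = 23.53 + 47.1 = 70.63 Ω
I = V / R_total = 23.5 / 70.63 = 0.3327 A
Voltage across the parallel pair: V_p = I × R_p = 0.3327 × 23.53 = 7.829 V
R2 has V_p across it, so P = V_p²/R2.
P_R2 = (7.829)² / 33.0 = 1.857 W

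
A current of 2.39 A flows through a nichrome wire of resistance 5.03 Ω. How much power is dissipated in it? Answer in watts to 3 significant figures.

28.7 W

The current through and the resistance of the element are both given; use P = I²R.
P = (2.390 A)² × 5.03 Ω = 28.73 W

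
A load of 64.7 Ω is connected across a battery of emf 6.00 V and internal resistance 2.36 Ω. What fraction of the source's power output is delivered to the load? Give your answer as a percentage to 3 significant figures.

96.5 %

The source delivers εI, of which I²R reaches the load and I²r is lost; since I is common, η = R/(R+r).
η = R / (R + r) = 64.7 / (64.7 + 2.36) = 0.9648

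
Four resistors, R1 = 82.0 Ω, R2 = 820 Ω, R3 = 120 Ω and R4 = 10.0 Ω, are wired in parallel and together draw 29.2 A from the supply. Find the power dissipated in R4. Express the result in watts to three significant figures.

We need the common branch voltage; get it from I_total × R_eq, then P = V²/R for the branch.
1/R_eq = 1/82.0 + 1/820 + 1/120 + 1/10.0 ⇒ R_eq = 8.214 Ω
V = I_total × R_eq = 29.20 × 8.214 = 239.8 V
P_R4 = V² / R4 = (239.8)² / 10.0 = 5752 W

5750 W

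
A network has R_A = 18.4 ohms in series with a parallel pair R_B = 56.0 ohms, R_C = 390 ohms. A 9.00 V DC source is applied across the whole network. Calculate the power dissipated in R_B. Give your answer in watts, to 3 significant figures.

0.764 W

Reduce the parallel pair to R_p first; the network is then a simple series string.
R_p = (56.0×390)/(56.0+390) = 48.97 Ω
R_total = 18.4 + 48.97 = 67.37 Ω
I = V / R_total = 9.00 / 67.37 = 0.1336 A
Voltage across the parallel pair: V_p = I × R_p = 0.1336 × 48.97 = 6.542 V
R_B is across V_p, so use P = V²/R for that branch.
P_R_B = (6.542)² / 56.0 = 0.7642 W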